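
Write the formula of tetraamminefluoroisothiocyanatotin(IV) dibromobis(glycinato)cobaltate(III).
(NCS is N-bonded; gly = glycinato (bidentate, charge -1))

[SnF(NCS)(NH3)4][CoBr2(gly)2]2

Cation [Sn…]: ligand charges -2, Sn(IV) ⇒ ion charge 2+.
Anion [Co…]: ligand charges -4, Co(III) ⇒ ion charge 1−.
One 2+ cation requires 2 of the 1− anion.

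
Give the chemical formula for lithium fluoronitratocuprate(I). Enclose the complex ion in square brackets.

Li[CuF(NO3)]

Ligands: 1 nitrato (NO3, -1), 1 fluoro (F, -1). Ligand charge sum = -2.
With Cu in oxidation state +1, the complex ion is [Cu...]^1−.
Charge balance with lithium (+1) requires 1 complex ion per 1 lithium.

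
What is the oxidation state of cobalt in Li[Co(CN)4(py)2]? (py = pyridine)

1 lithium outside the brackets (+1 each) → the complex ion is 1−.
Ligand charges: 2×py neutral; 4×CN = -4; sum -4.
Co + (-4) = 1− ⇒ Co is +3.

+3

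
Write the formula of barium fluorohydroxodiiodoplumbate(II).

Ba[PbFI2(OH)]

Ligands: 2 iodo (I, -1), 1 hydroxo (OH, -1), 1 fluoro (F, -1). Ligand charge sum = -4.
With Pb in oxidation state +2, the complex ion is [Pb...]^2−.
Charge balance with barium (+2) requires 1 complex ion per 1 barium.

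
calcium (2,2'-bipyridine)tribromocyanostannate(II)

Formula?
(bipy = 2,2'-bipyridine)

Ligands: 1 cyano (CN, -1), 1 2,2'-bipyridine (bipy, neutral), 3 bromo (Br, -1). Ligand charge sum = -4.
With Sn in oxidation state +2, the complex ion is [Sn...]^2−.
Charge balance with calcium (+2) requires 1 complex ion per 1 calcium.

Ca[Sn(bipy)Br3(CN)]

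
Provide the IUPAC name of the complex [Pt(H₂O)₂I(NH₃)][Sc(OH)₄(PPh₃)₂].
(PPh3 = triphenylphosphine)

Scandium is always +3 in its complexes; the anion's ligand charges sum to -4, so the complex anion is 1−.
A 1:1 salt means the cation carries the equal and opposite charge, 1+.
Cation: ligand charges sum to -1; for the ion to be 1+, Pt = +2.

amminediaquaiodoplatinum(II) tetrahydroxobis(triphenylphosphine)scandate(III)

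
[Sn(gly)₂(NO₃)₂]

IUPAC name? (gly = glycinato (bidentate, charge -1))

bis(glycinato)dinitratotin(IV)

There is no counter-ion, so the complex is neutral overall.
Ligand charges: 2×nitrato (-1 each), 2×glycinato (-1 each); total -4. So Sn + (-4) = 0, giving Sn = +4.
Ligands are named alphabetically: glycinato before nitrato.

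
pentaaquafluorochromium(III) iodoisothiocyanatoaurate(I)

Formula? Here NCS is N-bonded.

Cation [Cr…]: ligand charges -1, Cr(III) ⇒ ion charge 2+.
Anion [Au…]: ligand charges -2, Au(I) ⇒ ion charge 1−.
One 2+ cation requires 2 of the 1− anion.

[CrF(H2O)5][AuI(NCS)]2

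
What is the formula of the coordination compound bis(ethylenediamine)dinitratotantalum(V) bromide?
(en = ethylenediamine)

Ligands: 2 nitrato (NO3, -1), 2 ethylenediamine (en, neutral). Ligand charge sum = -2.
With Ta in oxidation state +5, the complex ion is [Ta...]^3+.
Charge balance with bromide (-1) requires 1 complex ion per 3 bromide.

[Ta(en)2(NO3)2]Br3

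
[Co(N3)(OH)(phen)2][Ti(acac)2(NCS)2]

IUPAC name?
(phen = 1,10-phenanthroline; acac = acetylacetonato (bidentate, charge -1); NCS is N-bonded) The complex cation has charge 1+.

Both ions are complex: the cation is named first with the plain metal name, the anion second with the -ate form; each ion's ligands are alphabetised independently.
The complex cation is given as 1+; its ligand charges sum to -2, so Co = +3.
A 1:1 salt means the anion carries the equal and opposite charge, 1−.
Anion: ligand charges sum to -4; for the ion to be 1−, Ti = +3.

azidohydroxobis(1,10-phenanthroline)cobalt(III) bis(acetylacetonato)diisothiocyanatotitanate(III)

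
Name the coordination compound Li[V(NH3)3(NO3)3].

The 1 lithium counter-ion carries a total charge of +1, so each complex ion is 1−.
Ligand charges: 3×nitrato (-1 each), 3×ammine (neutral); total -3. So V + (-3) = 1−, giving V = +2.
Ligands are named alphabetically: ammine before nitrato.
The complex ion is anionic, so vanadium takes the -ate form vanadate(II).

lithium triamminetrinitratovanadate(II)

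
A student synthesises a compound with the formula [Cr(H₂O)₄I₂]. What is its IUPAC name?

There is no counter-ion, so the complex is neutral overall.
Ligand charges: 4×aqua (neutral), 2×iodo (-1 each); total -2. So Cr + (-2) = 0, giving Cr = +2.
Ligands are named alphabetically: aqua before iodo.

tetraaquadiiodochromium(II)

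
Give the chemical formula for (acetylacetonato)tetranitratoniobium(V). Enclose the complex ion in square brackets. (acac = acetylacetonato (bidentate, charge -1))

Ligands: 1 acetylacetonato (acac, -1), 4 nitrato (NO3, -1). Ligand charge sum = -5.
With Nb in oxidation state +5, the complex ion is [Nb...].

[Nb(acac)(NO3)4]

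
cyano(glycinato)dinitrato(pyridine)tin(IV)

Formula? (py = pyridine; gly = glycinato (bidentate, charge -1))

Ligands: 1 pyridine (py, neutral), 1 cyano (CN, -1), 2 nitrato (NO3, -1), 1 glycinato (gly, -1). Ligand charge sum = -4.
With Sn in oxidation state +4, the complex ion is [Sn...].

[Sn(CN)(gly)(NO3)2(py)]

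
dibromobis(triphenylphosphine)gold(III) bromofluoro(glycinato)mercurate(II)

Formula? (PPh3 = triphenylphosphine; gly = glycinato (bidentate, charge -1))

Cation [Au…]: ligand charges -2, Au(III) ⇒ ion charge 1+.
Anion [Hg…]: ligand charges -3, Hg(II) ⇒ ion charge 1−.
One 1+ cation balances one 1− anion.

[AuBr2(PPh3)2][HgBrF(gly)]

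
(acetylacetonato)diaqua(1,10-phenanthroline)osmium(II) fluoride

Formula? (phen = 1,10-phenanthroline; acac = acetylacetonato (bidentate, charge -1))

Ligands: 1 1,10-phenanthroline (phen, neutral), 2 aqua (H2O, neutral), 1 acetylacetonato (acac, -1). Ligand charge sum = -1.
With Os in oxidation state +2, the complex ion is [Os...]^1+.
Charge balance with fluoride (-1) requires 1 complex ion per 1 fluoride.

[Os(acac)(H2O)2(phen)]F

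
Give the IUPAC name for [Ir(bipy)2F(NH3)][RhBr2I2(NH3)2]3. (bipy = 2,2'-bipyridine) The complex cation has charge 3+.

amminebis(2,2'-bipyridine)fluoroiridium(IV) diamminedibromodiiodorhodate(III)

The complex cation is given as 3+; its ligand charges sum to -1, so Ir = +4.
With 3 anions per cation, each anion must be 3/3 = 1−.
Anion: ligand charges sum to -4; for the ion to be 1−, Rh = +3.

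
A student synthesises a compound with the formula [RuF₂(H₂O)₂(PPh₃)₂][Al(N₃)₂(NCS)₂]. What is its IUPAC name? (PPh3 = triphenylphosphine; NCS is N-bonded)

Aluminium is always +3 in its complexes; the anion's ligand charges sum to -4, so the complex anion is 1−.
A 1:1 salt means the cation carries the equal and opposite charge, 1+.
Cation: ligand charges sum to -2; for the ion to be 1+, Ru = +3.

diaquadifluorobis(triphenylphosphine)ruthenium(III) diazidodiisothiocyanatoaluminate(III)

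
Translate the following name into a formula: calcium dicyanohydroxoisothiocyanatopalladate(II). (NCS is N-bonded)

Ligands: 1 isothiocyanato (NCS, -1), 1 hydroxo (OH, -1), 2 cyano (CN, -1). Ligand charge sum = -4.
Charge balance with calcium (+2) requires 1 complex ion per 1 calcium.

Ca[Pd(CN)2(NCS)(OH)]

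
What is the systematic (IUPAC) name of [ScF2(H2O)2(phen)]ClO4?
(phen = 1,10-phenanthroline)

diaquadifluoro(1,10-phenanthroline)scandium(III) perchlorate

The 1 perchlorate counter-ion carries a total charge of -1, so each complex ion is 1+.
Ligand charges: 2×fluoro (-1 each), 2×aqua (neutral), 1×1,10-phenanthroline (neutral); total -2. So Sc + (-2) = 1+, giving Sc = +3.
Ligands are named alphabetically: aqua before fluoro before phenanthroline.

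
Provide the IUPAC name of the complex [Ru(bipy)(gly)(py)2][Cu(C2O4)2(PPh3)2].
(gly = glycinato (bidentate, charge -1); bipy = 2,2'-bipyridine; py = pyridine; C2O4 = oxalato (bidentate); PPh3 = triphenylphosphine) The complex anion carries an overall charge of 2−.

The complex anion is given as 2−; its ligand charges sum to -4, so Cu = +2.
A 1:1 salt means the cation carries the equal and opposite charge, 2+.
Cation: ligand charges sum to -1; for the ion to be 2+, Ru = +3.

(2,2'-bipyridine)(glycinato)bis(pyridine)ruthenium(III) dioxalatobis(triphenylphosphine)cuprate(II)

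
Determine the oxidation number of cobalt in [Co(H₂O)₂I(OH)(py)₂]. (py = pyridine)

No counter-ion: the bracketed complex is neutral.
Ligand charges: 1×OH = -1; 1×I = -1; 2×H2O neutral; 2×py neutral; sum -2.
Co + (-2) = 0 ⇒ Co is +2.

+2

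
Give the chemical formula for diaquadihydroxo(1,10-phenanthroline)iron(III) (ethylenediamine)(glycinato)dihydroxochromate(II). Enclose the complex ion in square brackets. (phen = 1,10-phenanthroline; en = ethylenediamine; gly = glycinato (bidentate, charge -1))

[Fe(H2O)2(OH)2(phen)][Cr(en)(gly)(OH)2]

Cation [Fe…]: ligand charges -2, Fe(III) ⇒ ion charge 1+.
Anion [Cr…]: ligand charges -3, Cr(II) ⇒ ion charge 1−.
One 1+ cation balances one 1− anion.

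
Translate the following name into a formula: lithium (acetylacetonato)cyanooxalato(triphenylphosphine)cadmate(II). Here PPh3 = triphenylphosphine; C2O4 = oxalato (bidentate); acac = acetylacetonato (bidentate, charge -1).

Ligands: 1 triphenylphosphine (PPh3, neutral), 1 oxalato (C2O4, -2), 1 cyano (CN, -1), 1 acetylacetonato (acac, -1). Ligand charge sum = -4.
With Cd in oxidation state +2, the complex ion is [Cd...]^2−.
Charge balance with lithium (+1) requires 1 complex ion per 2 lithium.

Li2[Cd(acac)(C2O4)(CN)(PPh3)]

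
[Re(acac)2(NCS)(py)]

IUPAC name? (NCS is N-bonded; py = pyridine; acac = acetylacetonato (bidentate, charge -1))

There is no counter-ion, so the complex is neutral overall.
Ligand charges: 1×isothiocyanato (-1 each), 1×pyridine (neutral), 2×acetylacetonato (-1 each); total -3. So Re + (-3) = 0, giving Re = +3.
Ligands are named alphabetically: acetylacetonato before isothiocyanato before pyridine.

bis(acetylacetonato)isothiocyanato(pyridine)rhenium(III)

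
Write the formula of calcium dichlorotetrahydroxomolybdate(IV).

Ligands: 2 chloro (Cl, -1), 4 hydroxo (OH, -1). Ligand charge sum = -6.
With Mo in oxidation state +4, the complex ion is [Mo...]^2−.
Charge balance with calcium (+2) requires 1 complex ion per 1 calcium.

Ca[MoCl2(OH)4]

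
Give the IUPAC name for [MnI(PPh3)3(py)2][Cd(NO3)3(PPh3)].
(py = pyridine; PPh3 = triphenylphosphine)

iodobis(pyridine)tris(triphenylphosphine)manganese(II) trinitrato(triphenylphosphine)cadmate(II)

Both ions are complex: the cation is named first with the plain metal name, the anion second with the -ate form; each ion's ligands are alphabetised independently.
Cadmium is always +2 in its complexes; the anion's ligand charges sum to -3, so the complex anion is 1−.
A 1:1 salt means the cation carries the equal and opposite charge, 1+.
Cation: ligand charges sum to -1; for the ion to be 1+, Mn = +2.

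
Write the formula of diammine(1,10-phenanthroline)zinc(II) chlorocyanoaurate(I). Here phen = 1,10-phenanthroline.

Cation [Zn…]: ligand charges 0, Zn(II) ⇒ ion charge 2+.
Anion [Au…]: ligand charges -2, Au(I) ⇒ ion charge 1−.

[Zn(NH3)2(phen)][AuCl(CN)]2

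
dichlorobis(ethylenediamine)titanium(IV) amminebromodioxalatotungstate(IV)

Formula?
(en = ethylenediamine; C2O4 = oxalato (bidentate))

Cation [Ti…]: ligand charges -2, Ti(IV) ⇒ ion charge 2+.
Anion [W…]: ligand charges -5, W(IV) ⇒ ion charge 1−.
One 2+ cation requires 2 of the 1− anion.

[TiCl2(en)2][WBr(C2O4)2(NH3)]2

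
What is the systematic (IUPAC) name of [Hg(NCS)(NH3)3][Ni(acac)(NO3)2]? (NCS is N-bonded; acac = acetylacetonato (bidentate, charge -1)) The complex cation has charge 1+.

The complex cation is given as 1+; its ligand charges sum to -1, so Hg = +2.
A 1:1 salt means the anion carries the equal and opposite charge, 1−.
Anion: ligand charges sum to -3; for the ion to be 1−, Ni = +2.

triammineisothiocyanatomercury(II) (acetylacetonato)dinitratonickelate(II)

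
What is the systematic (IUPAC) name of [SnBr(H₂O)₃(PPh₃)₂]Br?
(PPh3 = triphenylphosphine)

The 1 bromide counter-ion carries a total charge of -1, so each complex ion is 1+.
Ligand charges: 1×bromo (-1 each), 2×triphenylphosphine (neutral), 3×aqua (neutral); total -1. So Sn + (-1) = 1+, giving Sn = +2.
Ligands are named alphabetically: aqua before bromo before triphenylphosphine.

triaquabromobis(triphenylphosphine)tin(II) bromide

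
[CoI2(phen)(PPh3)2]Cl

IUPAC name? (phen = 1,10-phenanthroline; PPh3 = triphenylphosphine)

The 1 chloride counter-ion carries a total charge of -1, so each complex ion is 1+.
Ligand charges: 1×1,10-phenanthroline (neutral), 2×triphenylphosphine (neutral), 2×iodo (-1 each); total -2. So Co + (-2) = 1+, giving Co = +3.
Ligands are named alphabetically: iodo before phenanthroline before triphenylphosphine.

diiodo(1,10-phenanthroline)bis(triphenylphosphine)cobalt(III) chloride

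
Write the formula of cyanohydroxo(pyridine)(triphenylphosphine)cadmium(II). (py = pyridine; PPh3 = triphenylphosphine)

Ligands: 1 pyridine (py, neutral), 1 cyano (CN, -1), 1 triphenylphosphine (PPh3, neutral), 1 hydroxo (OH, -1). Ligand charge sum = -2.
With Cd in oxidation state +2, the complex ion is [Cd...].

[Cd(CN)(OH)(PPh3)(py)]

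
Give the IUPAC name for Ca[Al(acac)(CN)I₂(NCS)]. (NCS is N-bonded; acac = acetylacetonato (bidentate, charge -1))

The 1 calcium counter-ion carries a total charge of +2, so each complex ion is 2−.
Ligand charges: 1×isothiocyanato (-1 each), 2×iodo (-1 each), 1×cyano (-1 each), 1×acetylacetonato (-1 each); total -5. So Al + (-5) = 2−, giving Al = +3.
Ligands are named alphabetically: acetylacetonato before cyano before iodo before isothiocyanato.
The complex ion is anionic, so aluminium takes the -ate form aluminate(III).

calcium (acetylacetonato)cyanodiiodoisothiocyanatoaluminate(III)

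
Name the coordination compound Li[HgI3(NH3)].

The 1 lithium counter-ion carries a total charge of +1, so each complex ion is 1−.
Ligand charges: 3×iodo (-1 each), 1×ammine (neutral); total -3. So Hg + (-3) = 1−, giving Hg = +2.
The complex ion is anionic, so mercury takes the -ate form mercurate(II).

lithium amminetriiodomercurate(II)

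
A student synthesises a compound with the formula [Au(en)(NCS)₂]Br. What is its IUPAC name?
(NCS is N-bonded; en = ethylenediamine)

(ethylenediamine)diisothiocyanatogold(III) bromide

The 1 bromide counter-ion carries a total charge of -1, so each complex ion is 1+.
Ligand charges: 2×isothiocyanato (-1 each), 1×ethylenediamine (neutral); total -2. So Au + (-2) = 1+, giving Au = +3.
Ligands are named alphabetically: ethylenediamine before isothiocyanato.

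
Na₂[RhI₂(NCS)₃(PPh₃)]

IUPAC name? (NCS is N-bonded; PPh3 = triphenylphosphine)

The 2 sodium counter-ions carry a total charge of +2, so each complex ion is 2−.
Ligand charges: 3×isothiocyanato (-1 each), 2×iodo (-1 each), 1×triphenylphosphine (neutral); total -5. So Rh + (-5) = 2−, giving Rh = +3.
Ligands are named alphabetically: iodo before isothiocyanato before triphenylphosphine.
The complex ion is anionic, so rhodium takes the -ate form rhodate(III).

sodium diiodotriisothiocyanato(triphenylphosphine)rhodate(III)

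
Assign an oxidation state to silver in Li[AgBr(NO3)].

1 lithium outside the brackets (+1 each) → the complex ion is 1−.
Ligand charges: 1×NO3 = -1; 1×Br = -1; sum -2.
Ag + (-2) = 1− ⇒ Ag is +1.

+1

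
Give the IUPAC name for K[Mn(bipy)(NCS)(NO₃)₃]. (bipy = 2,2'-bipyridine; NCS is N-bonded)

The 1 potassium counter-ion carries a total charge of +1, so each complex ion is 1−.
Ligand charges: 1×2,2'-bipyridine (neutral), 3×nitrato (-1 each), 1×isothiocyanato (-1 each); total -4. So Mn + (-4) = 1−, giving Mn = +3.
Ligands are named alphabetically: bipyridine before isothiocyanato before nitrato.
The complex ion is anionic, so manganese takes the -ate form manganate(III).

potassium (2,2'-bipyridine)isothiocyanatotrinitratomanganate(III)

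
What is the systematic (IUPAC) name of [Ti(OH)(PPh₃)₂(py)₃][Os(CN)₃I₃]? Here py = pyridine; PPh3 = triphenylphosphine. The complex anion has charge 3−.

Both ions are complex: the cation is named first with the plain metal name, the anion second with the -ate form; each ion's ligands are alphabetised independently.
The complex anion is given as 3−; its ligand charges sum to -6, so Os = +3.
A 1:1 salt means the cation carries the equal and opposite charge, 3+.
Cation: ligand charges sum to -1; for the ion to be 3+, Ti = +4.

hydroxotris(pyridine)bis(triphenylphosphine)titanium(IV) tricyanotriiodoosmate(III)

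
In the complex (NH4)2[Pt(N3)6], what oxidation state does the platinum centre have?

+4

2 ammonium outside the brackets (+1 each) → the complex ion is 2−.
Ligand charges: 6×N3 = -6; sum -6.
Pt + (-6) = 2− ⇒ Pt is +4.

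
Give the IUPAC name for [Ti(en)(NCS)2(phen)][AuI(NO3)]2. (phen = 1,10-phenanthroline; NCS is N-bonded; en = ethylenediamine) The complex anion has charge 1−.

(ethylenediamine)diisothiocyanato(1,10-phenanthroline)titanium(IV) iodonitratoaurate(I)

Both ions are complex: the cation is named first with the plain metal name, the anion second with the -ate form; each ion's ligands are alphabetised independently.
The complex anion is given as 1−; its ligand charges sum to -2, so Au = +1.
With 2 anions per cation, the cation must be 2×1 = 2+.
Cation: ligand charges sum to -2; for the ion to be 2+, Ti = +4.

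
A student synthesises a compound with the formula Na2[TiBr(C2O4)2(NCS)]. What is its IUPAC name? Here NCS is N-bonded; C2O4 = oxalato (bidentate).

The 2 sodium counter-ions carry a total charge of +2, so each complex ion is 2−.
Ligand charges: 1×bromo (-1 each), 1×isothiocyanato (-1 each), 2×oxalato (-2 each); total -6. So Ti + (-6) = 2−, giving Ti = +4.
Ligands are named alphabetically: bromo before isothiocyanato before oxalato.
The complex ion is anionic, so titanium takes the -ate form titanate(IV).

sodium bromoisothiocyanatodioxalatotitanate(IV)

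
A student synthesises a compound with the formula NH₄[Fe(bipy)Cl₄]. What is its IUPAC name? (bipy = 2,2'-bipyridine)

ammonium (2,2'-bipyridine)tetrachloroferrate(III)

The 1 ammonium counter-ion carries a total charge of +1, so each complex ion is 1−.
Ligand charges: 4×chloro (-1 each), 1×2,2'-bipyridine (neutral); total -4. So Fe + (-4) = 1−, giving Fe = +3.
Ligands are named alphabetically: bipyridine before chloro.
The complex ion is anionic, so iron takes the -ate form ferrate(III).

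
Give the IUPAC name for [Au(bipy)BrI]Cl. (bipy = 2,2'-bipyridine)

(2,2'-bipyridine)bromoiodogold(III) chloride

The 1 chloride counter-ion carries a total charge of -1, so each complex ion is 1+.
Ligand charges: 1×bromo (-1 each), 1×2,2'-bipyridine (neutral), 1×iodo (-1 each); total -2. So Au + (-2) = 1+, giving Au = +3.
Ligands are named alphabetically: bipyridine before bromo before iodo.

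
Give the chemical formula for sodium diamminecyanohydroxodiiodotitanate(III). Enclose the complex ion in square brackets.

Na[Ti(CN)I2(NH3)2(OH)]

Ligands: 2 iodo (I, -1), 1 cyano (CN, -1), 1 hydroxo (OH, -1), 2 ammine (NH3, neutral). Ligand charge sum = -4.
With Ti in oxidation state +3, the complex ion is [Ti...]^1−.
Charge balance with sodium (+1) requires 1 complex ion per 1 sodium.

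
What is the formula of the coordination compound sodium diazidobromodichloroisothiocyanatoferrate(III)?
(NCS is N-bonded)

Na3[FeBrCl2(N3)2(NCS)]

Ligands: 2 azido (N3, -1), 1 isothiocyanato (NCS, -1), 1 bromo (Br, -1), 2 chloro (Cl, -1). Ligand charge sum = -6.
With Fe in oxidation state +3, the complex ion is [Fe...]^3−.
Charge balance with sodium (+1) requires 1 complex ion per 3 sodium.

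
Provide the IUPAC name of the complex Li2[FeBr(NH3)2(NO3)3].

The 2 lithium counter-ions carry a total charge of +2, so each complex ion is 2−.
Ligand charges: 2×ammine (neutral), 1×bromo (-1 each), 3×nitrato (-1 each); total -4. So Fe + (-4) = 2−, giving Fe = +2.
Ligands are named alphabetically: ammine before bromo before nitrato.
The complex ion is anionic, so iron takes the -ate form ferrate(II).

lithium diamminebromotrinitratoferrate(II)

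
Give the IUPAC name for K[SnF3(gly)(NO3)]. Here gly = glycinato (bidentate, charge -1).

potassium trifluoro(glycinato)nitratostannate(IV)

The 1 potassium counter-ion carries a total charge of +1, so each complex ion is 1−.
Ligand charges: 1×nitrato (-1 each), 3×fluoro (-1 each), 1×glycinato (-1 each); total -5. So Sn + (-5) = 1−, giving Sn = +4.
The complex ion is anionic, so tin takes the -ate form stannate(IV).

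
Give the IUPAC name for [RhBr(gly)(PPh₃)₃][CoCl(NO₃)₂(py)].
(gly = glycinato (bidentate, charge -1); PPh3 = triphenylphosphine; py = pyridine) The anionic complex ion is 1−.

Both ions are complex: the cation is named first with the plain metal name, the anion second with the -ate form; each ion's ligands are alphabetised independently.
The complex anion is given as 1−; its ligand charges sum to -3, so Co = +2.
A 1:1 salt means the cation carries the equal and opposite charge, 1+.
Cation: ligand charges sum to -2; for the ion to be 1+, Rh = +3.

bromo(glycinato)tris(triphenylphosphine)rhodium(III) chlorodinitrato(pyridine)cobaltate(II)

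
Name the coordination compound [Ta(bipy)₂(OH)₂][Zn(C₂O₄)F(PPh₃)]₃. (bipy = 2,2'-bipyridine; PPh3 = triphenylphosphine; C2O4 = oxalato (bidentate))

Both ions are complex: the cation is named first with the plain metal name, the anion second with the -ate form; each ion's ligands are alphabetised independently.
Zinc is always +2 in its complexes; the anion's ligand charges sum to -3, so the complex anion is 1−.
With 3 anions per cation, the cation must be 3×1 = 3+.
Cation: ligand charges sum to -2; for the ion to be 3+, Ta = +5.

bis(2,2'-bipyridine)dihydroxotantalum(V) fluorooxalato(triphenylphosphine)zincate(II)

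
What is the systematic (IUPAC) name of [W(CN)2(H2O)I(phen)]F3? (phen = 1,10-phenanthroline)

aquadicyanoiodo(1,10-phenanthroline)tungsten(VI) fluoride

The 3 fluoride counter-ions carry a total charge of -3, so each complex ion is 3+.
Ligand charges: 1×1,10-phenanthroline (neutral), 1×iodo (-1 each), 1×aqua (neutral), 2×cyano (-1 each); total -3. So W + (-3) = 3+, giving W = +6.
Ligands are named alphabetically: aqua before cyano before iodo before phenanthroline.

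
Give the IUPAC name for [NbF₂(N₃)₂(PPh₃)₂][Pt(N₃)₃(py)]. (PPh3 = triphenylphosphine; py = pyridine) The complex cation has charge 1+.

diazidodifluorobis(triphenylphosphine)niobium(V) triazido(pyridine)platinate(II)

The complex cation is given as 1+; its ligand charges sum to -4, so Nb = +5.
A 1:1 salt means the anion carries the equal and opposite charge, 1−.
Anion: ligand charges sum to -3; for the ion to be 1−, Pt = +2.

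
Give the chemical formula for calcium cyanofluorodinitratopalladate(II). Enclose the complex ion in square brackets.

Ca[Pd(CN)F(NO3)2]

Ligands: 1 cyano (CN, -1), 2 nitrato (NO3, -1), 1 fluoro (F, -1). Ligand charge sum = -4.
With Pd in oxidation state +2, the complex ion is [Pd...]^2−.
Charge balance with calcium (+2) requires 1 complex ion per 1 calcium.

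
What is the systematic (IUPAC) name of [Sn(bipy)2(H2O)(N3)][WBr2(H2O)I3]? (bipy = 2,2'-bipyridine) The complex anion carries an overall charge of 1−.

Both ions are complex: the cation is named first with the plain metal name, the anion second with the -ate form; each ion's ligands are alphabetised independently.
The complex anion is given as 1−; its ligand charges sum to -5, so W = +4.
A 1:1 salt means the cation carries the equal and opposite charge, 1+.
Cation: ligand charges sum to -1; for the ion to be 1+, Sn = +2.

aquaazidobis(2,2'-bipyridine)tin(II) aquadibromotriiodotungstate(IV)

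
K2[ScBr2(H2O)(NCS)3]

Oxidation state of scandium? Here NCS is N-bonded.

+3

2 potassium outside the brackets (+1 each) → the complex ion is 2−.
Ligand charges: 1×H2O neutral; 2×Br = -2; 3×NCS = -3; sum -5.
Sc + (-5) = 2− ⇒ Sc is +3.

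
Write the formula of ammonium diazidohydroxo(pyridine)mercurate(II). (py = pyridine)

NH4[Hg(N3)2(OH)(py)]

Ligands: 1 pyridine (py, neutral), 1 hydroxo (OH, -1), 2 azido (N3, -1). Ligand charge sum = -3.
Charge balance with ammonium (+1) requires 1 complex ion per 1 ammonium.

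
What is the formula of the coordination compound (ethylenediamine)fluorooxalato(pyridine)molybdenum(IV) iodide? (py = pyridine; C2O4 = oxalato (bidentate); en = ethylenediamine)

Ligands: 1 pyridine (py, neutral), 1 oxalato (C2O4, -2), 1 ethylenediamine (en, neutral), 1 fluoro (F, -1). Ligand charge sum = -3.
With Mo in oxidation state +4, the complex ion is [Mo...]^1+.
Charge balance with iodide (-1) requires 1 complex ion per 1 iodide.

[Mo(C2O4)(en)F(py)]I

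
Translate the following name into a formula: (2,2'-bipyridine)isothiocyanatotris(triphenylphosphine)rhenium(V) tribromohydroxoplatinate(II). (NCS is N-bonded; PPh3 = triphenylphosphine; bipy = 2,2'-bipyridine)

Cation [Re…]: ligand charges -1, Re(V) ⇒ ion charge 4+.
Anion [Pt…]: ligand charges -4, Pt(II) ⇒ ion charge 2−.
One 4+ cation requires 2 of the 2− anion.

[Re(bipy)(NCS)(PPh3)3][PtBr3(OH)]2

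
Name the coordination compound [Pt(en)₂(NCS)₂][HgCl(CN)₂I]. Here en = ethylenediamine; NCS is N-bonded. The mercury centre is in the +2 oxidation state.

Both ions are complex: the cation is named first with the plain metal name, the anion second with the -ate form; each ion's ligands are alphabetised independently.
Hg is given as +2; the anion's ligand charges sum to -4, so the complex anion is 2−.
A 1:1 salt means the cation carries the equal and opposite charge, 2+.
Cation: ligand charges sum to -2; for the ion to be 2+, Pt = +4.

bis(ethylenediamine)diisothiocyanatoplatinum(IV) chlorodicyanoiodomercurate(II)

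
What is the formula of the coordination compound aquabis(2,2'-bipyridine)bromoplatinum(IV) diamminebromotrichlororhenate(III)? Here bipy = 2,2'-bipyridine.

[Pt(bipy)2Br(H2O)][ReBrCl3(NH3)2]3

Cation [Pt…]: ligand charges -1, Pt(IV) ⇒ ion charge 3+.
Anion [Re…]: ligand charges -4, Re(III) ⇒ ion charge 1−.
One 3+ cation requires 3 of the 1− anion.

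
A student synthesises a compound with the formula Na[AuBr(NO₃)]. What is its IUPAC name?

The 1 sodium counter-ion carries a total charge of +1, so each complex ion is 1−.
Ligand charges: 1×bromo (-1 each), 1×nitrato (-1 each); total -2. So Au + (-2) = 1−, giving Au = +1.
The complex ion is anionic, so gold takes the -ate form aurate(I).

sodium bromonitratoaurate(I)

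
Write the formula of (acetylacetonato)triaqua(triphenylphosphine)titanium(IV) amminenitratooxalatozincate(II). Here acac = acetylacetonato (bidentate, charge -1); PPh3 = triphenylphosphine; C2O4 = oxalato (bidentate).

Cation [Ti…]: ligand charges -1, Ti(IV) ⇒ ion charge 3+.
Anion [Zn…]: ligand charges -3, Zn(II) ⇒ ion charge 1−.
One 3+ cation requires 3 of the 1− anion.

[Ti(acac)(H2O)3(PPh3)][Zn(C2O4)(NH3)(NO3)]3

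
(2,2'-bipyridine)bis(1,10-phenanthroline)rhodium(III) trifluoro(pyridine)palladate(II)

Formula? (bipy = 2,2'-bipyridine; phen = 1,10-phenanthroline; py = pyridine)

[Rh(bipy)(phen)2][PdF3(py)]3

Cation [Rh…]: ligand charges 0, Rh(III) ⇒ ion charge 3+.
Anion [Pd…]: ligand charges -3, Pd(II) ⇒ ion charge 1−.
One 3+ cation requires 3 of the 1− anion.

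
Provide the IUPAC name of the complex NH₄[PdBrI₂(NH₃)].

ammonium amminebromodiiodopalladate(II)

The 1 ammonium counter-ion carries a total charge of +1, so each complex ion is 1−.
Ligand charges: 1×bromo (-1 each), 1×ammine (neutral), 2×iodo (-1 each); total -3. So Pd + (-3) = 1−, giving Pd = +2.
The complex ion is anionic, so palladium takes the -ate form palladate(II).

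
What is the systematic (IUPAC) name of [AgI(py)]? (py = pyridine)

There is no counter-ion, so the complex is neutral overall.
Ligand charges: 1×pyridine (neutral), 1×iodo (-1 each); total -1. So Ag + (-1) = 0, giving Ag = +1.
Ligands are named alphabetically: iodo before pyridine.

iodo(pyridine)silver(I)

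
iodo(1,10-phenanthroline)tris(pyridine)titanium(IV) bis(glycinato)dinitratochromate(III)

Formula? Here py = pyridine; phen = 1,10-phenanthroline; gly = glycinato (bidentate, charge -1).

Cation [Ti…]: ligand charges -1, Ti(IV) ⇒ ion charge 3+.
Anion [Cr…]: ligand charges -4, Cr(III) ⇒ ion charge 1−.
One 3+ cation requires 3 of the 1− anion.

[TiI(phen)(py)3][Cr(gly)2(NO3)2]3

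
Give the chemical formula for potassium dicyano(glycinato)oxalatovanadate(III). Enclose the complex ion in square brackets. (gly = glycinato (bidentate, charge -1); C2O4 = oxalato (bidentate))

K2[V(C2O4)(CN)2(gly)]

Ligands: 1 glycinato (gly, -1), 1 oxalato (C2O4, -2), 2 cyano (CN, -1). Ligand charge sum = -5.
With V in oxidation state +3, the complex ion is [V...]^2−.
Charge balance with potassium (+1) requires 1 complex ion per 2 potassium.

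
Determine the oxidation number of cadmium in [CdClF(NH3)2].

No counter-ion: the bracketed complex is neutral.
Ligand charges: 2×NH3 neutral; 1×Cl = -1; 1×F = -1; sum -2.
Cd + (-2) = 0 ⇒ Cd is +2.

+2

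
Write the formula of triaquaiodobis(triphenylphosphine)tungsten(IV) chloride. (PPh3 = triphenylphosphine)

[W(H2O)3I(PPh3)2]Cl3

Ligands: 2 triphenylphosphine (PPh3, neutral), 3 aqua (H2O, neutral), 1 iodo (I, -1). Ligand charge sum = -1.
With W in oxidation state +4, the complex ion is [W...]^3+.
Charge balance with chloride (-1) requires 1 complex ion per 3 chloride.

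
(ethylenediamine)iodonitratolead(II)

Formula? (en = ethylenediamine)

[Pb(en)I(NO3)]

Ligands: 1 ethylenediamine (en, neutral), 1 nitrato (NO3, -1), 1 iodo (I, -1). Ligand charge sum = -2.
With Pb in oxidation state +2, the complex ion is [Pb...].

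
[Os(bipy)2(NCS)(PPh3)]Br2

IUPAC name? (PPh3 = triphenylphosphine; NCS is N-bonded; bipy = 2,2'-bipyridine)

bis(2,2'-bipyridine)isothiocyanato(triphenylphosphine)osmium(III) bromide

The 2 bromide counter-ions carry a total charge of -2, so each complex ion is 2+.
Ligand charges: 1×triphenylphosphine (neutral), 1×isothiocyanato (-1 each), 2×2,2'-bipyridine (neutral); total -1. So Os + (-1) = 2+, giving Os = +3.
Ligands are named alphabetically: bipyridine before isothiocyanato before triphenylphosphine.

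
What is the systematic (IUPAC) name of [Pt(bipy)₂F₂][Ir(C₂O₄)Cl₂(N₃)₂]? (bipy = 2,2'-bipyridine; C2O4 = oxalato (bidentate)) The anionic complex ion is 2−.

bis(2,2'-bipyridine)difluoroplatinum(IV) diazidodichlorooxalatoiridate(IV)

The complex anion is given as 2−; its ligand charges sum to -6, so Ir = +4.
A 1:1 salt means the cation carries the equal and opposite charge, 2+.
Cation: ligand charges sum to -2; for the ion to be 2+, Pt = +4.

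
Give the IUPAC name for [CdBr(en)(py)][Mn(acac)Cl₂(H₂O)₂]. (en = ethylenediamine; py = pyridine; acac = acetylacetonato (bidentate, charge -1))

Both ions are complex: the cation is named first with the plain metal name, the anion second with the -ate form; each ion's ligands are alphabetised independently.
Cadmium is always +2 in its complexes; the cation's ligand charges sum to -1, so the complex cation is 1+.
A 1:1 salt means the anion carries the equal and opposite charge, 1−.
Anion: ligand charges sum to -3; for the ion to be 1−, Mn = +2.

bromo(ethylenediamine)(pyridine)cadmium(II) (acetylacetonato)diaquadichloromanganate(II)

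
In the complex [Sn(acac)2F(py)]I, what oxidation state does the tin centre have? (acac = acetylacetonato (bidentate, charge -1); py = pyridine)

+4

1 iodide outside the brackets (-1 each) → the complex ion is 1+.
Ligand charges: 1×F = -1; 2×acac = -2; 1×py neutral; sum -3.
Sn + (-3) = 1+ ⇒ Sn is +4.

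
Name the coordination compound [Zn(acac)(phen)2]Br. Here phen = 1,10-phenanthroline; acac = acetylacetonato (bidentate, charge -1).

The 1 bromide counter-ion carries a total charge of -1, so each complex ion is 1+.
Ligand charges: 2×1,10-phenanthroline (neutral), 1×acetylacetonato (-1 each); total -1. So Zn + (-1) = 1+, giving Zn = +2.
Ligands are named alphabetically: acetylacetonato before phenanthroline.

(acetylacetonato)bis(1,10-phenanthroline)zinc(II) bromide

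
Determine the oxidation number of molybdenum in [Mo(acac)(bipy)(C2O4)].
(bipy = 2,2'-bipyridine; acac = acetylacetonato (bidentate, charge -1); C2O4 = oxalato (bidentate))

No counter-ion: the bracketed complex is neutral.
Ligand charges: 1×bipy neutral; 1×acac = -1; 1×C2O4 = -2; sum -3.
Mo + (-3) = 0 ⇒ Mo is +3.

+3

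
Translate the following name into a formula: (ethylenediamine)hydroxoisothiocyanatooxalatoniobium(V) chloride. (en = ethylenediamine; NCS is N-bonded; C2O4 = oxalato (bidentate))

Ligands: 1 ethylenediamine (en, neutral), 1 hydroxo (OH, -1), 1 isothiocyanato (NCS, -1), 1 oxalato (C2O4, -2). Ligand charge sum = -4.
With Nb in oxidation state +5, the complex ion is [Nb...]^1+.
Charge balance with chloride (-1) requires 1 complex ion per 1 chloride.

[Nb(C2O4)(en)(NCS)(OH)]Cl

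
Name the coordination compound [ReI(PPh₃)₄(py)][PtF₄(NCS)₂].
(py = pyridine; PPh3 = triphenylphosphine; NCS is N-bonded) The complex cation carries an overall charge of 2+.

The complex cation is given as 2+; its ligand charges sum to -1, so Re = +3.
A 1:1 salt means the anion carries the equal and opposite charge, 2−.
Anion: ligand charges sum to -6; for the ion to be 2−, Pt = +4.

iodo(pyridine)tetrakis(triphenylphosphine)rhenium(III) tetrafluorodiisothiocyanatoplatinate(IV)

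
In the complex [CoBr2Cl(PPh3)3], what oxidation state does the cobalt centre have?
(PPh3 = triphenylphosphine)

No counter-ion: the bracketed complex is neutral.
Ligand charges: 3×PPh3 neutral; 1×Cl = -1; 2×Br = -2; sum -3.
Co + (-3) = 0 ⇒ Co is +3.

+3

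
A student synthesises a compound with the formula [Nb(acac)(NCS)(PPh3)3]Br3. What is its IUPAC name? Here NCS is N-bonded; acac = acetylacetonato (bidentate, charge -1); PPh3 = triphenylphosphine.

The 3 bromide counter-ions carry a total charge of -3, so each complex ion is 3+.
Ligand charges: 1×isothiocyanato (-1 each), 1×acetylacetonato (-1 each), 3×triphenylphosphine (neutral); total -2. So Nb + (-2) = 3+, giving Nb = +5.
Ligands are named alphabetically: acetylacetonato before isothiocyanato before triphenylphosphine.

(acetylacetonato)isothiocyanatotris(triphenylphosphine)niobium(V) bromide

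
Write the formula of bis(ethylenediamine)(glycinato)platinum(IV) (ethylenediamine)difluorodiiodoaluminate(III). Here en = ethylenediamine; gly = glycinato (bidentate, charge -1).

Cation [Pt…]: ligand charges -1, Pt(IV) ⇒ ion charge 3+.
Anion [Al…]: ligand charges -4, Al(III) ⇒ ion charge 1−.

[Pt(en)2(gly)][Al(en)F2I2]3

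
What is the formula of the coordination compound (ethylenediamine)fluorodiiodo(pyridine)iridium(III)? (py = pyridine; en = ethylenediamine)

[Ir(en)FI2(py)]

Ligands: 2 iodo (I, -1), 1 pyridine (py, neutral), 1 fluoro (F, -1), 1 ethylenediamine (en, neutral). Ligand charge sum = -3.
With Ir in oxidation state +3, the complex ion is [Ir...].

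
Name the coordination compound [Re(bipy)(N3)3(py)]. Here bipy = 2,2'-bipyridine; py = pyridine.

There is no counter-ion, so the complex is neutral overall.
Ligand charges: 1×2,2'-bipyridine (neutral), 3×azido (-1 each), 1×pyridine (neutral); total -3. So Re + (-3) = 0, giving Re = +3.
Ligands are named alphabetically: azido before bipyridine before pyridine.

triazido(2,2'-bipyridine)(pyridine)rhenium(III)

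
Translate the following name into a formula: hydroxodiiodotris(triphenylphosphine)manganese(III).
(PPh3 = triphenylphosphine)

[MnI2(OH)(PPh3)3]

Ligands: 3 triphenylphosphine (PPh3, neutral), 1 hydroxo (OH, -1), 2 iodo (I, -1). Ligand charge sum = -3.
With Mn in oxidation state +3, the complex ion is [Mn...].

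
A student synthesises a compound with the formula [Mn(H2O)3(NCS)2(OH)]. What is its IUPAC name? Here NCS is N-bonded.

triaquahydroxodiisothiocyanatomanganese(III)

There is no counter-ion, so the complex is neutral overall.
Ligand charges: 3×aqua (neutral), 2×isothiocyanato (-1 each), 1×hydroxo (-1 each); total -3. So Mn + (-3) = 0, giving Mn = +3.
Ligands are named alphabetically: aqua before hydroxo before isothiocyanato.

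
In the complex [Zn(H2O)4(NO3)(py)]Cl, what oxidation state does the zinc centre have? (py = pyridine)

1 chloride outside the brackets (-1 each) → the complex ion is 1+.
Ligand charges: 1×py neutral; 1×NO3 = -1; 4×H2O neutral; sum -1.
Zn + (-1) = 1+ ⇒ Zn is +2.

+2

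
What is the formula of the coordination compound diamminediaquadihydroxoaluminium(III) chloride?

Ligands: 2 ammine (NH3, neutral), 2 aqua (H2O, neutral), 2 hydroxo (OH, -1). Ligand charge sum = -2.
Charge balance with chloride (-1) requires 1 complex ion per 1 chloride.

[Al(H2O)2(NH3)2(OH)2]Cl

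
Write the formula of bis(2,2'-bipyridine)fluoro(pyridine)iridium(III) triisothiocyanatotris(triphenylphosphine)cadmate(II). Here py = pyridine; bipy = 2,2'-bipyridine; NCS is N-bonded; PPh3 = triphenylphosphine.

Cation [Ir…]: ligand charges -1, Ir(III) ⇒ ion charge 2+.
Anion [Cd…]: ligand charges -3, Cd(II) ⇒ ion charge 1−.

[Ir(bipy)2F(py)][Cd(NCS)3(PPh3)3]2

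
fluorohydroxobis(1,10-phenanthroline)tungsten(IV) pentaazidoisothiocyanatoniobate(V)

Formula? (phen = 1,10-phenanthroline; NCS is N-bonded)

Cation [W…]: ligand charges -2, W(IV) ⇒ ion charge 2+.
Anion [Nb…]: ligand charges -6, Nb(V) ⇒ ion charge 1−.

[WF(OH)(phen)2][Nb(N3)5(NCS)]2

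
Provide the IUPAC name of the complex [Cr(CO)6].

hexacarbonylchromium(0)

There is no counter-ion, so the complex is neutral overall.
Ligand charges: 6×carbonyl (neutral); total 0. So Cr + (0) = 0, giving Cr = 0.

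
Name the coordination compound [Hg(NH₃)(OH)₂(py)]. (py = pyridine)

amminedihydroxo(pyridine)mercury(II)

There is no counter-ion, so the complex is neutral overall.
Ligand charges: 1×pyridine (neutral), 2×hydroxo (-1 each), 1×ammine (neutral); total -2. So Hg + (-2) = 0, giving Hg = +2.
Ligands are named alphabetically: ammine before hydroxo before pyridine.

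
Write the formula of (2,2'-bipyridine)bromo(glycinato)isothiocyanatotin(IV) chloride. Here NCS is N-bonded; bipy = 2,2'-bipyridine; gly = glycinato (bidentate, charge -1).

Ligands: 1 isothiocyanato (NCS, -1), 1 2,2'-bipyridine (bipy, neutral), 1 bromo (Br, -1), 1 glycinato (gly, -1). Ligand charge sum = -3.
With Sn in oxidation state +4, the complex ion is [Sn...]^1+.
Charge balance with chloride (-1) requires 1 complex ion per 1 chloride.

[Sn(bipy)Br(gly)(NCS)]Cl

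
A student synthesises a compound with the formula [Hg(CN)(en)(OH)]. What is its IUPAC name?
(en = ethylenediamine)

There is no counter-ion, so the complex is neutral overall.
Ligand charges: 1×ethylenediamine (neutral), 1×cyano (-1 each), 1×hydroxo (-1 each); total -2. So Hg + (-2) = 0, giving Hg = +2.
Ligands are named alphabetically: cyano before ethylenediamine before hydroxo.

cyano(ethylenediamine)hydroxomercury(II)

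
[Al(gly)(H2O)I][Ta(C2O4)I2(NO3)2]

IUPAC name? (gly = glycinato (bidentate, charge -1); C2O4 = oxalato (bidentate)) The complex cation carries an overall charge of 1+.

The complex cation is given as 1+; its ligand charges sum to -2, so Al = +3.
A 1:1 salt means the anion carries the equal and opposite charge, 1−.
Anion: ligand charges sum to -6; for the ion to be 1−, Ta = +5.

aqua(glycinato)iodoaluminium(III) diiododinitratooxalatotantalate(V)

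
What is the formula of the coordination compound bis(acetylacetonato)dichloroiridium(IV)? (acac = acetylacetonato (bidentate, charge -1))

[Ir(acac)2Cl2]

Ligands: 2 acetylacetonato (acac, -1), 2 chloro (Cl, -1). Ligand charge sum = -4.
With Ir in oxidation state +4, the complex ion is [Ir...].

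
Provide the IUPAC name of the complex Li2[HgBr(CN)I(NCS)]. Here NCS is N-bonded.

lithium bromocyanoiodoisothiocyanatomercurate(II)

The 2 lithium counter-ions carry a total charge of +2, so each complex ion is 2−.
Ligand charges: 1×bromo (-1 each), 1×iodo (-1 each), 1×isothiocyanato (-1 each), 1×cyano (-1 each); total -4. So Hg + (-4) = 2−, giving Hg = +2.
The complex ion is anionic, so mercury takes the -ate form mercurate(II).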